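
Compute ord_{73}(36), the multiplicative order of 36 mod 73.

18

The order of 36 must divide φ(73) = 73 − 1 = 72 = 2^3 · 3^2.
Divisors of 72: 1, 2, 3, 4, 6, 8, 9, 12, 18, 24, 36, 72.
Check 36^d mod 73 for each divisor in increasing order:
36^1 ≡ 36 (mod 73)
36^2 ≡ 55 (mod 73)
36^3 ≡ 9 (mod 73)
36^4 ≡ 32 (mod 73)
36^6 ≡ 8 (mod 73)
36^8 ≡ 2 (mod 73)
36^9 ≡ 72 (mod 73)
36^12 ≡ 64 (mod 73)
36^18 ≡ 1 (mod 73) ✓
So ord_73(36) = 18.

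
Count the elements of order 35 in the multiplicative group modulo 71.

φ(71) = 71 − 1 = 70 = 2 · 5 · 7.
In a cyclic group of order 70, there are φ(d) elements of order d for each divisor d of 70, and zero for non-divisors.
35 = 5 · 7 divides 70, and φ(35) = 24.

24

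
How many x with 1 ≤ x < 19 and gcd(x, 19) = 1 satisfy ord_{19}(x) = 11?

φ(19) = 19 − 1 = 18 = 2 · 3^2.
Since (Z/19Z)^× is cyclic of order 18, the number of elements of order d is φ(d) when d | 18 and 0 otherwise.
Since 11 ∤ 18, the count is 0.

0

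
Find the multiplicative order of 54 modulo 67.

Since 54 ∈ (Z/67Z)^×, its order divides φ(67) = 67 − 1 = 66 = 2 · 3 · 11.
Divisors of 66: 1, 2, 3, 6, 11, 22, 33, 66.
Check 54^d mod 67 for each divisor in increasing order:
54^1 ≡ 54 (mod 67)
54^2 ≡ 35 (mod 67)
54^3 ≡ 14 (mod 67)
54^6 ≡ 62 (mod 67)
54^11 ≡ 29 (mod 67)
54^22 ≡ 37 (mod 67)
54^33 ≡ 1 (mod 67) ✓
Hence ord(54) = 33.

33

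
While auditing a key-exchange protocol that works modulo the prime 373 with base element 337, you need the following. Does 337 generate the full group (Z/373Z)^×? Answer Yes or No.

φ(373) = 373 − 1 = 372 = 2^2 · 3 · 31.
Test 337^(372/q) mod 373 for each prime factor q of 372:
337^186 ≡ 1 (mod 373)  [q = 2: ≡ 1 ✗]
337^124 ≡ 284 (mod 373)  [q = 3: ≢ 1 ✓]
337^12 ≡ 346 (mod 373)  [q = 31: ≢ 1 ✓]
Since 337^186 ≡ 1, the order of 337 divides 186 < 372, so 337 is not a primitive root.

No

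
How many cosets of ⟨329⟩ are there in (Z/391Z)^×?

ord(329) | φ(391) = φ(17·23) = (17−1)·(23−1) = 16·22 = 352 = 2^5 · 11.
Divisors of 352: 1, 2, 4, 8, 11, 16, 22, 32, 44, 88, 176, 352.
Test each divisor d:
329^1 ≡ 329 (mod 391)
329^2 ≡ 325 (mod 391)
329^4 ≡ 55 (mod 391)
329^8 ≡ 288 (mod 391)
329^11 ≡ 22 (mod 391)
329^16 ≡ 52 (mod 391)
329^22 ≡ 93 (mod 391)
329^32 ≡ 358 (mod 391)
329^44 ≡ 47 (mod 391)
329^88 ≡ 254 (mod 391)
329^176 ≡ 1 (mod 391) ✓
Thus |⟨329⟩| = ord(329) = 176.
Index = |(Z/391Z)^×| / |⟨329⟩| = 352 / 176 = 2.

2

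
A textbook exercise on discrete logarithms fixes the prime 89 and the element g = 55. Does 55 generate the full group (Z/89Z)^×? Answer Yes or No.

No

φ(89) = 89 − 1 = 88 = 2^3 · 11.
Test 55^(88/q) mod 89 for each prime factor q of 88:
55^44 ≡ 1 (mod 89)  [q = 2: ≡ 1 ✗]
55^8 ≡ 1 (mod 89)  [q = 11: ≡ 1 ✗]
The check at q = 2 fails, so 55 generates a proper subgroup.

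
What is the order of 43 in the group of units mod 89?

88

ord(43) | φ(89) = 89 − 1 = 88 = 2^3 · 11.
Divisors of 88: 1, 2, 4, 8, 11, 22, 44, 88.
Check 43^d mod 89 for each divisor in increasing order:
43^1 ≡ 43 (mod 89)
43^2 ≡ 69 (mod 89)
43^4 ≡ 44 (mod 89)
43^8 ≡ 67 (mod 89)
43^11 ≡ 52 (mod 89)
43^22 ≡ 34 (mod 89)
43^44 ≡ 88 (mod 89)
43^88 ≡ 1 (mod 89) ✓
So ord_89(43) = 88.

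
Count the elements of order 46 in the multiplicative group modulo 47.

22

φ(47) = 47 − 1 = 46 = 2 · 23.
(Z/47Z)^× is cyclic (|G| = 46); a cyclic group of order m has exactly φ(d) elements of each order d | m, and none otherwise.
46 = 2 · 23 divides 46, and φ(46) = 22.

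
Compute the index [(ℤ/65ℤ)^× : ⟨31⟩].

12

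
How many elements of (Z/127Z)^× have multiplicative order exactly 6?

φ(127) = 127 − 1 = 126 = 2 · 3^2 · 7.
(Z/127Z)^× is cyclic (|G| = 126); a cyclic group of order m has exactly φ(d) elements of each order d | m, and none otherwise.
6 = 2 · 3 divides 126, and φ(6) = 2.

2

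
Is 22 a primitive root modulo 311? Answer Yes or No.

φ(311) = 311 − 1 = 310 = 2 · 5 · 31.
Test 22^(310/q) mod 311 for each prime factor q of 310:
22^155 ≡ 310 (mod 311)  [q = 2: ≢ 1 ✓]
22^62 ≡ 52 (mod 311)  [q = 5: ≢ 1 ✓]
22^10 ≡ 113 (mod 311)  [q = 31: ≢ 1 ✓]
Every test exponent gives a nontrivial residue, hence 22 generates the full group.

Yes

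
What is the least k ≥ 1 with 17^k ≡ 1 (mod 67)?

The order of 17 must divide φ(67) = 67 − 1 = 66 = 2 · 3 · 11.
Divisors of 66: 1, 2, 3, 6, 11, 22, 33, 66.
Test each divisor d:
17^1 ≡ 17 (mod 67)
17^2 ≡ 21 (mod 67)
17^3 ≡ 22 (mod 67)
17^6 ≡ 15 (mod 67)
17^11 ≡ 29 (mod 67)
17^22 ≡ 37 (mod 67)
17^33 ≡ 1 (mod 67) ✓
Therefore the multiplicative order of 17 modulo 67 is 33.

33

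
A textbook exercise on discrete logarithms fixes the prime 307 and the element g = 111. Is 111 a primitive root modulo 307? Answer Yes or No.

φ(307) = 307 − 1 = 306 = 2 · 3^2 · 17.
111 is a primitive root mod 307 iff 111^(φ(307)/q) ≢ 1 for every prime q | φ(307), i.e. q ∈ {2, 3, 17}.
111^153 ≡ 306 (mod 307)  [q = 2: ≢ 1 ✓]
111^102 ≡ 289 (mod 307)  [q = 3: ≢ 1 ✓]
111^18 ≡ 115 (mod 307)  [q = 17: ≢ 1 ✓]
None equal 1, so ord_307(111) = 306: 111 is a primitive root.

Yes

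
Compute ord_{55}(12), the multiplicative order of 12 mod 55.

4

The order of 12 must divide φ(55) = φ(5·11) = (5−1)·(11−1) = 4·10 = 40 = 2^3 · 5.
Divisors of 40: 1, 2, 4, 5, 8, 10, 20, 40.
Compute 12^d (mod 55) for the divisors d until we hit 1:
12^1 ≡ 12 (mod 55)
12^2 ≡ 34 (mod 55)
12^4 ≡ 1 (mod 55) ✓
Hence ord(12) = 4.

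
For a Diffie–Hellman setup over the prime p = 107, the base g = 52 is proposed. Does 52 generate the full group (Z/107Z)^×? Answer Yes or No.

φ(107) = 107 − 1 = 106 = 2 · 53.
It suffices to check that the order of 52 is not a proper divisor of 106: compute 52^(106/q) for q ∈ {2, 53}.
52^53 ≡ 1 (mod 107)  [q = 2: ≡ 1 ✗]
52^2 ≡ 29 (mod 107)  [q = 53: ≢ 1 ✓]
The check at q = 2 fails, so 52 generates a proper subgroup.

No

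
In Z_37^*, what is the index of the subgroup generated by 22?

1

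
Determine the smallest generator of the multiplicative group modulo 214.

5

φ(214) = φ(2)·φ(107) = 1·106 = 106 = 2 · 53.
g is a primitive root iff g^(106/q) ≢ 1 (mod 214) for each prime q ∈ {2, 53}.
g = 2: gcd(2, 214) = 2 > 1, not a unit — skip.
g = 3: 3^53 ≡ 1 — hits 1, so not a primitive root.
g = 4: gcd(4, 214) = 2 > 1, not a unit — skip.
g = 5: 5^53 ≡ 213; 5^2 ≡ 25 — none is 1, so 5 is a primitive root.
So 5 is the smallest generator of (Z/214Z)^×.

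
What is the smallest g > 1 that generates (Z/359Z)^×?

7

φ(359) = 359 − 1 = 358 = 2 · 179.
Test candidates g = 2, 3, … against the prime factors q ∈ {2, 179} of φ(359): g is a generator iff g^(358/q) ≢ 1 for every such q.
g = 2: 2^179 ≡ 1 — hits 1, so not a primitive root.
g = 3: 3^179 ≡ 1 — hits 1, so not a primitive root.
g = 4: 4^179 ≡ 1 — hits 1, so not a primitive root.
g = 5: 5^179 ≡ 1 — hits 1, so not a primitive root.
g = 6: 6^179 ≡ 1 — hits 1, so not a primitive root.
g = 7: 7^179 ≡ 358; 7^2 ≡ 49 — none is 1, so 7 is a primitive root.
So 7 is the smallest generator of (Z/359Z)^×.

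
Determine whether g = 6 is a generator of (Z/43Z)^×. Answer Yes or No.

φ(43) = 43 − 1 = 42 = 2 · 3 · 7.
An element g generates (Z/43Z)^× iff g^(42/q) ≢ 1 (mod 43) for each prime q ∈ {2, 3, 7}.
6^21 ≡ 1 (mod 43)  [q = 2: ≡ 1 ✗]
6^14 ≡ 36 (mod 43)  [q = 3: ≢ 1 ✓]
6^6 ≡ 1 (mod 43)  [q = 7: ≡ 1 ✗]
6^21 ≡ 1 shows ord(6) | 21, strictly less than φ(43); not a primitive root.

No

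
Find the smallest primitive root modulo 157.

5

φ(157) = 157 − 1 = 156 = 2^2 · 3 · 13.
Test candidates g = 2, 3, … against the prime factors q ∈ {2, 3, 13} of φ(157): g is a generator iff g^(156/q) ≢ 1 for every such q.
g = 2: 2^78 ≡ 156; 2^52 ≡ 1 — hits 1, so not a primitive root.
g = 3: 3^78 ≡ 1 — hits 1, so not a primitive root.
g = 4: 4^78 ≡ 1 — hits 1, so not a primitive root.
g = 5: 5^78 ≡ 156; 5^52 ≡ 12; 5^12 ≡ 130 — none is 1, so 5 is a primitive root.
Hence the least primitive root of 157 is 5.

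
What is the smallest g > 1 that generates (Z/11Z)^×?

φ(11) = 11 − 1 = 10 = 2 · 5.
g is a primitive root iff g^(10/q) ≢ 1 (mod 11) for each prime q ∈ {2, 5}.
g = 2: 2^5 ≡ 10; 2^2 ≡ 4 — none is 1, so 2 is a primitive root.
So 2 is the smallest generator of (Z/11Z)^×.

2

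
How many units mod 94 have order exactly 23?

φ(94) = φ(2)·φ(47) = 1·46 = 46 = 2 · 23.
(Z/94Z)^× is cyclic (|G| = 46); a cyclic group of order m has exactly φ(d) elements of each order d | m, and none otherwise.
23 | 46, and φ(23) = 23 − 1 = 22.

22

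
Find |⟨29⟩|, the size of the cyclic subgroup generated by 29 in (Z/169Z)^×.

By Lagrange's theorem, ord_169(29) divides φ(169) = φ(13^2) = 13·(13−1) = 156 = 2^2 · 3 · 13.
Divisors of 156: 1, 2, 3, 4, 6, 12, 13, 26, 39, 52, 78, 156.
Compute 29^d (mod 169) for the divisors d until we hit 1:
29^1 ≡ 29 (mod 169)
29^2 ≡ 165 (mod 169)
29^3 ≡ 53 (mod 169)
29^4 ≡ 16 (mod 169)
29^6 ≡ 105 (mod 169)
29^12 ≡ 40 (mod 169)
29^13 ≡ 146 (mod 169)
29^26 ≡ 22 (mod 169)
29^39 ≡ 1 (mod 169) ✓
Hence ord(29) = 39.

39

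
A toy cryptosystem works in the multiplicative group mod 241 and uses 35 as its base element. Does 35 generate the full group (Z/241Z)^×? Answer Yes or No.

Yes

φ(241) = 241 − 1 = 240 = 2^4 · 3 · 5.
Test 35^(240/q) mod 241 for each prime factor q of 240:
35^120 ≡ 240 (mod 241)  [q = 2: ≢ 1 ✓]
35^80 ≡ 15 (mod 241)  [q = 3: ≢ 1 ✓]
35^48 ≡ 98 (mod 241)  [q = 5: ≢ 1 ✓]
All checks pass, so 35 has order 240 and is a primitive root modulo 241.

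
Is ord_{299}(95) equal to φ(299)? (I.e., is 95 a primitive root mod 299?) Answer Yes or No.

No

299 = 13 · 23 is a product of two distinct odd primes, so (Z/299Z)^× ≅ (Z/13Z)^× × (Z/23Z)^× is not cyclic.
No primitive root modulo 299 exists; in particular 95 is not one.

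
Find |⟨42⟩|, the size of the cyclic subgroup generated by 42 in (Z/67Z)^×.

22

ord(42) | φ(67) = 67 − 1 = 66 = 2 · 3 · 11.
Divisors of 66: 1, 2, 3, 6, 11, 22, 33, 66.
Evaluate successive powers at the divisors of 66:
42^1 ≡ 42 (mod 67)
42^2 ≡ 22 (mod 67)
42^3 ≡ 53 (mod 67)
42^6 ≡ 62 (mod 67)
42^11 ≡ 66 (mod 67)
42^22 ≡ 1 (mod 67) ✓
So ord_67(42) = 22.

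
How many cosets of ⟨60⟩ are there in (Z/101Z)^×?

5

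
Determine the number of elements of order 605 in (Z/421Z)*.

0

φ(421) = 421 − 1 = 420 = 2^2 · 3 · 5 · 7.
(Z/421Z)^× is cyclic (|G| = 420); a cyclic group of order m has exactly φ(d) elements of each order d | m, and none otherwise.
Since 605 ∤ 420, the count is 0.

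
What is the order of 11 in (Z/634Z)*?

79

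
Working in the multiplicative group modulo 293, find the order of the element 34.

292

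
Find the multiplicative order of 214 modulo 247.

36

Since 214 ∈ (Z/247Z)^×, its order divides φ(247) = φ(13·19) = (13−1)·(19−1) = 12·18 = 216 = 2^3 · 3^3.
Divisors of 216: 1, 2, 3, 4, 6, 8, 9, 12, 18, 24, 27, 36, 54, 72, 108, 216.
Check 214^d mod 247 for each divisor in increasing order:
214^1 ≡ 214 (mod 247)
214^2 ≡ 101 (mod 247)
214^3 ≡ 125 (mod 247)
214^4 ≡ 74 (mod 247)
214^6 ≡ 64 (mod 247)
214^8 ≡ 42 (mod 247)
214^9 ≡ 96 (mod 247)
214^12 ≡ 144 (mod 247)
214^18 ≡ 77 (mod 247)
214^24 ≡ 235 (mod 247)
214^27 ≡ 229 (mod 247)
214^36 ≡ 1 (mod 247) ✓
Therefore the multiplicative order of 214 modulo 247 is 36.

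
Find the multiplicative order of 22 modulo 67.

11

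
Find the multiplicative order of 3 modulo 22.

By Lagrange's theorem, ord_22(3) divides φ(22) = φ(2)·φ(11) = 1·10 = 10 = 2 · 5.
Divisors of 10: 1, 2, 5, 10.
Test each divisor d:
3^1 ≡ 3 (mod 22)
3^2 ≡ 9 (mod 22)
3^5 ≡ 1 (mod 22) ✓
The smallest such exponent is 5, so the order of 3 is 5.

5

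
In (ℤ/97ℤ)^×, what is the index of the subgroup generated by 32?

2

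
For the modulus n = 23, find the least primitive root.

φ(23) = 23 − 1 = 22 = 2 · 11.
g is a primitive root iff g^(22/q) ≢ 1 (mod 23) for each prime q ∈ {2, 11}.
g = 2: 2^11 ≡ 1 — hits 1, so not a primitive root.
g = 3: 3^11 ≡ 1 — hits 1, so not a primitive root.
g = 4: 4^11 ≡ 1 — hits 1, so not a primitive root.
g = 5: 5^11 ≡ 22; 5^2 ≡ 2 — none is 1, so 5 is a primitive root.
Hence the least primitive root of 23 is 5.

5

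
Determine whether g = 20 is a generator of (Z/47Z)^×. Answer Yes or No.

φ(47) = 47 − 1 = 46 = 2 · 23.
It suffices to check that the order of 20 is not a proper divisor of 46: compute 20^(46/q) for q ∈ {2, 23}.
20^23 ≡ 46 (mod 47)  [q = 2: ≢ 1 ✓]
20^2 ≡ 24 (mod 47)  [q = 23: ≢ 1 ✓]
None equal 1, so ord_47(20) = 46: 20 is a primitive root.

Yes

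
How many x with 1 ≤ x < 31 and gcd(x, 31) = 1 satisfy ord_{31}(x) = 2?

φ(31) = 31 − 1 = 30 = 2 · 3 · 5.
Since (Z/31Z)^× is cyclic of order 30, the number of elements of order d is φ(d) when d | 30 and 0 otherwise.
2 | 30, and φ(2) = 2 − 1 = 1.

1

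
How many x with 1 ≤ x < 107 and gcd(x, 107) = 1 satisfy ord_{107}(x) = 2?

1

φ(107) = 107 − 1 = 106 = 2 · 53.
(Z/107Z)^× is cyclic (|G| = 106); a cyclic group of order m has exactly φ(d) elements of each order d | m, and none otherwise.
2 | 106, and φ(2) = 2 − 1 = 1.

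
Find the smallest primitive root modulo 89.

3

φ(89) = 89 − 1 = 88 = 2^3 · 11.
g is a primitive root iff g^(88/q) ≢ 1 (mod 89) for each prime q ∈ {2, 11}.
g = 2: 2^44 ≡ 1 — hits 1, so not a primitive root.
g = 3: 3^44 ≡ 88; 3^8 ≡ 64 — none is 1, so 3 is a primitive root.
The smallest primitive root modulo 89 is 3.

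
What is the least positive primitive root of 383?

φ(383) = 383 − 1 = 382 = 2 · 191.
Test candidates g = 2, 3, … against the prime factors q ∈ {2, 191} of φ(383): g is a generator iff g^(382/q) ≢ 1 for every such q.
g = 2: 2^191 ≡ 1 — hits 1, so not a primitive root.
g = 3: 3^191 ≡ 1 — hits 1, so not a primitive root.
g = 4: 4^191 ≡ 1 — hits 1, so not a primitive root.
g = 5: 5^191 ≡ 382; 5^2 ≡ 25 — none is 1, so 5 is a primitive root.
Hence the least primitive root of 383 is 5.

5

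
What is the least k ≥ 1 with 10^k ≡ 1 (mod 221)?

The order of 10 must divide φ(221) = φ(13·17) = (13−1)·(17−1) = 12·16 = 192 = 2^6 · 3.
Divisors of 192: 1, 2, 3, 4, 6, 8, 12, 16, 24, 32, 48, 64, 96, 192.
Compute 10^d (mod 221) for the divisors d until we hit 1:
10^1 ≡ 10 (mod 221)
10^2 ≡ 100 (mod 221)
10^3 ≡ 116 (mod 221)
10^4 ≡ 55 (mod 221)
10^6 ≡ 196 (mod 221)
10^8 ≡ 152 (mod 221)
10^12 ≡ 183 (mod 221)
10^16 ≡ 120 (mod 221)
10^24 ≡ 118 (mod 221)
10^32 ≡ 35 (mod 221)
10^48 ≡ 1 (mod 221) ✓
Hence ord(10) = 48.

48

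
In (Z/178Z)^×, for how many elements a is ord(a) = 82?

φ(178) = φ(2)·φ(89) = 1·88 = 88 = 2^3 · 11.
Since (Z/178Z)^× is cyclic of order 88, the number of elements of order d is φ(d) when d | 88 and 0 otherwise.
82 does not divide 88, so no element of (Z/178Z)^× has order 82.

0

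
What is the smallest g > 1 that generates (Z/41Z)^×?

φ(41) = 41 − 1 = 40 = 2^3 · 5.
Test candidates g = 2, 3, … against the prime factors q ∈ {2, 5} of φ(41): g is a generator iff g^(40/q) ≢ 1 for every such q.
g = 2: 2^20 ≡ 1 — hits 1, so not a primitive root.
g = 3: 3^20 ≡ 40; 3^8 ≡ 1 — hits 1, so not a primitive root.
g = 4: 4^20 ≡ 1 — hits 1, so not a primitive root.
g = 5: 5^20 ≡ 1 — hits 1, so not a primitive root.
g = 6: 6^20 ≡ 40; 6^8 ≡ 10 — none is 1, so 6 is a primitive root.
So 6 is the smallest generator of (Z/41Z)^×.

6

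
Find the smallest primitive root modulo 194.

φ(194) = φ(2)·φ(97) = 1·96 = 96 = 2^5 · 3.
Test candidates g = 2, 3, … against the prime factors q ∈ {2, 3} of φ(194): g is a generator iff g^(96/q) ≢ 1 for every such q.
g = 2: gcd(2, 194) = 2 > 1, not a unit — skip.
g = 3: 3^48 ≡ 1 — hits 1, so not a primitive root.
g = 4: gcd(4, 194) = 2 > 1, not a unit — skip.
g = 5: 5^48 ≡ 193; 5^32 ≡ 35 — none is 1, so 5 is a primitive root.
Hence the least primitive root of 194 is 5.

5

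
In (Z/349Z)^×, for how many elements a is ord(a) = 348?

112

φ(349) = 349 − 1 = 348 = 2^2 · 3 · 29.
(Z/349Z)^× is cyclic (|G| = 348); a cyclic group of order m has exactly φ(d) elements of each order d | m, and none otherwise.
348 = 2^2 · 3 · 29 divides 348, and φ(348) = 112.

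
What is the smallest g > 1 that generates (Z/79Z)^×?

φ(79) = 79 − 1 = 78 = 2 · 3 · 13.
Test candidates g = 2, 3, … against the prime factors q ∈ {2, 3, 13} of φ(79): g is a generator iff g^(78/q) ≢ 1 for every such q.
g = 2: 2^39 ≡ 1 — hits 1, so not a primitive root.
g = 3: 3^39 ≡ 78; 3^26 ≡ 23; 3^6 ≡ 18 — none is 1, so 3 is a primitive root.
The smallest primitive root modulo 79 is 3.

3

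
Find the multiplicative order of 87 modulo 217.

6

By Lagrange's theorem, ord_217(87) divides φ(217) = φ(7·31) = (7−1)·(31−1) = 6·30 = 180 = 2^2 · 3^2 · 5.
Divisors of 180: 1, 2, 3, 4, 5, 6, 9, 10, 12, 15, 18, 20, 30, 36, 45, 60, 90, 180.
Check 87^d mod 217 for each divisor in increasing order:
87^1 ≡ 87
87^2 ≡ 191
87^3 ≡ 125
87^4 ≡ 25
87^5 ≡ 5
87^6 ≡ 1
The smallest such exponent is 6, so the order of 87 is 6.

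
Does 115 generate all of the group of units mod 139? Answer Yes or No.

Yes

φ(139) = 139 − 1 = 138 = 2 · 3 · 23.
It suffices to check that the order of 115 is not a proper divisor of 138: compute 115^(138/q) for q ∈ {2, 3, 23}.
115^69 ≡ 138 (mod 139)  [q = 2: ≢ 1 ✓]
115^46 ≡ 42 (mod 139)  [q = 3: ≢ 1 ✓]
115^6 ≡ 77 (mod 139)  [q = 23: ≢ 1 ✓]
None equal 1, so ord_139(115) = 138: 115 is a primitive root.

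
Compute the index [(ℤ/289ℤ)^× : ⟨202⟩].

Since 202 ∈ (Z/289Z)^×, its order divides φ(289) = φ(17^2) = 17·(17−1) = 272 = 2^4 · 17.
Divisors of 272: 1, 2, 4, 8, 16, 17, 34, 68, 136, 272.
Test each divisor d:
202^1 ≡ 202 (mod 289)
202^2 ≡ 55 (mod 289)
202^4 ≡ 135 (mod 289)
202^8 ≡ 18 (mod 289)
202^16 ≡ 35 (mod 289)
202^17 ≡ 134 (mod 289)
202^34 ≡ 38 (mod 289)
202^68 ≡ 288 (mod 289)
202^136 ≡ 1 (mod 289) ✓
So ord_289(202) = 136, hence |⟨202⟩| = 136.
[(Z/289Z)^× : ⟨202⟩] = 272/136 = 2.

2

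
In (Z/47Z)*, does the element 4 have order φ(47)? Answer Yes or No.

φ(47) = 47 − 1 = 46 = 2 · 23.
An element g generates (Z/47Z)^× iff g^(46/q) ≢ 1 (mod 47) for each prime q ∈ {2, 23}.
4^23 ≡ 1 (mod 47)  [q = 2: ≡ 1 ✗]
4^2 ≡ 16 (mod 47)  [q = 23: ≢ 1 ✓]
Since 4^23 ≡ 1, the order of 4 divides 23 < 46, so 4 is not a primitive root.

No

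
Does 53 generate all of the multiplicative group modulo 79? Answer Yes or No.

Yes

φ(79) = 79 − 1 = 78 = 2 · 3 · 13.
Test 53^(78/q) mod 79 for each prime factor q of 78:
53^39 ≡ 78 (mod 79)  [q = 2: ≢ 1 ✓]
53^26 ≡ 55 (mod 79)  [q = 3: ≢ 1 ✓]
53^6 ≡ 22 (mod 79)  [q = 13: ≢ 1 ✓]
None equal 1, so ord_79(53) = 78: 53 is a primitive root.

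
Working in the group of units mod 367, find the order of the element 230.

122

ord(230) | φ(367) = 367 − 1 = 366 = 2 · 3 · 61.
Divisors of 366: 1, 2, 3, 6, 61, 122, 183, 366.
Test each divisor d:
230^1 ≡ 230 (mod 367)
230^2 ≡ 52 (mod 367)
230^3 ≡ 216 (mod 367)
230^6 ≡ 47 (mod 367)
230^61 ≡ 366 (mod 367)
230^122 ≡ 1 (mod 367) ✓
The smallest such exponent is 122, so the order of 230 is 122.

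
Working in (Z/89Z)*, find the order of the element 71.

Since 71 ∈ (Z/89Z)^×, its order divides φ(89) = 89 − 1 = 88 = 2^3 · 11.
Divisors of 88: 1, 2, 4, 8, 11, 22, 44, 88.
Evaluate successive powers at the divisors of 88:
71^1 ≡ 71 (mod 89)
71^2 ≡ 57 (mod 89)
71^4 ≡ 45 (mod 89)
71^8 ≡ 67 (mod 89)
71^11 ≡ 55 (mod 89)
71^22 ≡ 88 (mod 89)
71^44 ≡ 1 (mod 89) ✓
So ord_89(71) = 44.

44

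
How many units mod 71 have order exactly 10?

4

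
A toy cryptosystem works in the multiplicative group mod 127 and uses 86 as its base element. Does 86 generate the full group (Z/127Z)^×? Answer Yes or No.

φ(127) = 127 − 1 = 126 = 2 · 3^2 · 7.
It suffices to check that the order of 86 is not a proper divisor of 126: compute 86^(126/q) for q ∈ {2, 3, 7}.
86^63 ≡ 126 (mod 127)  [q = 2: ≢ 1 ✓]
86^42 ≡ 19 (mod 127)  [q = 3: ≢ 1 ✓]
86^18 ≡ 64 (mod 127)  [q = 7: ≢ 1 ✓]
Every test exponent gives a nontrivial residue, hence 86 generates the full group.

Yes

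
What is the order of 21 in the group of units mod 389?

388

ord(21) | φ(389) = 389 − 1 = 388 = 2^2 · 97.
Divisors of 388: 1, 2, 4, 97, 194, 388.
Test each divisor d:
21^1 ≡ 21
21^2 ≡ 52
21^4 ≡ 370
21^97 ≡ 274
21^194 ≡ 388
21^388 ≡ 1
The smallest such exponent is 388, so the order of 21 is 388.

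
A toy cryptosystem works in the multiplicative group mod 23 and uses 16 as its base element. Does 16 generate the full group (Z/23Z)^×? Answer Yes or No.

No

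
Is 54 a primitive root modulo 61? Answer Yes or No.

Yes

φ(61) = 61 − 1 = 60 = 2^2 · 3 · 5.
54 is a primitive root mod 61 iff 54^(φ(61)/q) ≢ 1 for every prime q | φ(61), i.e. q ∈ {2, 3, 5}.
54^30 ≡ 60 (mod 61)  [q = 2: ≢ 1 ✓]
54^20 ≡ 47 (mod 61)  [q = 3: ≢ 1 ✓]
54^12 ≡ 34 (mod 61)  [q = 5: ≢ 1 ✓]
None equal 1, so ord_61(54) = 60: 54 is a primitive root.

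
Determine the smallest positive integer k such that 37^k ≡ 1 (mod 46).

22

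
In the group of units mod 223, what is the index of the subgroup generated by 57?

By Lagrange's theorem, ord_223(57) divides φ(223) = 223 − 1 = 222 = 2 · 3 · 37.
Divisors of 222: 1, 2, 3, 6, 37, 74, 111, 222.
Evaluate successive powers at the divisors of 222:
57^1 ≡ 57 (mod 223)
57^2 ≡ 127 (mod 223)
57^3 ≡ 103 (mod 223)
57^6 ≡ 128 (mod 223)
57^37 ≡ 40 (mod 223)
57^74 ≡ 39 (mod 223)
57^111 ≡ 222 (mod 223)
57^222 ≡ 1 (mod 223) ✓
The order of 57 is 222, so the subgroup it generates has 222 elements.
[(Z/223Z)^× : ⟨57⟩] = 222/222 = 1.

1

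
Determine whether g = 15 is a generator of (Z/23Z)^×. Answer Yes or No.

Yes

φ(23) = 23 − 1 = 22 = 2 · 11.
An element g generates (Z/23Z)^× iff g^(22/q) ≢ 1 (mod 23) for each prime q ∈ {2, 11}.
15^11 ≡ 22 (mod 23)  [q = 2: ≢ 1 ✓]
15^2 ≡ 18 (mod 23)  [q = 11: ≢ 1 ✓]
Every test exponent gives a nontrivial residue, hence 15 generates the full group.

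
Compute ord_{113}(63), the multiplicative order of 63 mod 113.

56

Since 63 ∈ (Z/113Z)^×, its order divides φ(113) = 113 − 1 = 112 = 2^4 · 7.
Divisors of 112: 1, 2, 4, 7, 8, 14, 16, 28, 56, 112.
Evaluate successive powers at the divisors of 112:
63^1 ≡ 63
63^2 ≡ 14
63^4 ≡ 83
63^7 ≡ 95
63^8 ≡ 109
63^14 ≡ 98
63^16 ≡ 16
63^28 ≡ 112
63^56 ≡ 1
So ord_113(63) = 56.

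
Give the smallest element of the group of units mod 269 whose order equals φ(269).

φ(269) = 269 − 1 = 268 = 2^2 · 67.
g is a primitive root iff g^(268/q) ≢ 1 (mod 269) for each prime q ∈ {2, 67}.
g = 2: 2^134 ≡ 268; 2^4 ≡ 16 — none is 1, so 2 is a primitive root.
Hence the least primitive root of 269 is 2.

2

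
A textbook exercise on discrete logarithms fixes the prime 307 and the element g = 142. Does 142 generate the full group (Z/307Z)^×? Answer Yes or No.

φ(307) = 307 − 1 = 306 = 2 · 3^2 · 17.
An element g generates (Z/307Z)^× iff g^(306/q) ≢ 1 (mod 307) for each prime q ∈ {2, 3, 17}.
142^153 ≡ 306 (mod 307)  [q = 2: ≢ 1 ✓]
142^102 ≡ 17 (mod 307)  [q = 3: ≢ 1 ✓]
142^18 ≡ 81 (mod 307)  [q = 17: ≢ 1 ✓]
All checks pass, so 142 has order 306 and is a primitive root modulo 307.

Yes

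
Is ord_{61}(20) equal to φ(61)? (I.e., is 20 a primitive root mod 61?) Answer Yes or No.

φ(61) = 61 − 1 = 60 = 2^2 · 3 · 5.
20 is a primitive root mod 61 iff 20^(φ(61)/q) ≢ 1 for every prime q | φ(61), i.e. q ∈ {2, 3, 5}.
20^30 ≡ 1 (mod 61)  [q = 2: ≡ 1 ✗]
20^20 ≡ 1 (mod 61)  [q = 3: ≡ 1 ✗]
20^12 ≡ 34 (mod 61)  [q = 5: ≢ 1 ✓]
Since 20^30 ≡ 1, the order of 20 divides 30 < 60, so 20 is not a primitive root.

No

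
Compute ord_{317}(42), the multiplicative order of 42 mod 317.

79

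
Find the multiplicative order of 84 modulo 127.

63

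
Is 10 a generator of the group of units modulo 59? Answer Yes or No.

φ(59) = 59 − 1 = 58 = 2 · 29.
Test 10^(58/q) mod 59 for each prime factor q of 58:
10^29 ≡ 58 (mod 59)  [q = 2: ≢ 1 ✓]
10^2 ≡ 41 (mod 59)  [q = 29: ≢ 1 ✓]
All checks pass, so 10 has order 58 and is a primitive root modulo 59.

Yes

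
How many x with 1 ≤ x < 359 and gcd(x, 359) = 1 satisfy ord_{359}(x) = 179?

178

φ(359) = 359 − 1 = 358 = 2 · 179.
Since (Z/359Z)^× is cyclic of order 358, the number of elements of order d is φ(d) when d | 358 and 0 otherwise.
179 | 358, and φ(179) = 179 − 1 = 178.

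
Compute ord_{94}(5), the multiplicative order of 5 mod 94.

46

ord(5) | φ(94) = φ(2)·φ(47) = 1·46 = 46 = 2 · 23.
Divisors of 46: 1, 2, 23, 46.
Check 5^d mod 94 for each divisor in increasing order:
5^1 ≡ 5 (mod 94)
5^2 ≡ 25 (mod 94)
5^23 ≡ 93 (mod 94)
5^46 ≡ 1 (mod 94) ✓
The smallest such exponent is 46, so the order of 5 is 46.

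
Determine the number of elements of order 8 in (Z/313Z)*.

4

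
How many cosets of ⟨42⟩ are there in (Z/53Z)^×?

Since 42 ∈ (Z/53Z)^×, its order divides φ(53) = 53 − 1 = 52 = 2^2 · 13.
Divisors of 52: 1, 2, 4, 13, 26, 52.
Check 42^d mod 53 for each divisor in increasing order:
42^1 ≡ 42
42^2 ≡ 15
42^4 ≡ 13
42^13 ≡ 1
The order of 42 is 13, so the subgroup it generates has 13 elements.
The index is φ(53) / ord(42) = 52 / 13 = 4.

4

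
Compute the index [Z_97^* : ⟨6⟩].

Since 6 ∈ (Z/97Z)^×, its order divides φ(97) = 97 − 1 = 96 = 2^5 · 3.
Divisors of 96: 1, 2, 3, 4, 6, 8, 12, 16, 24, 32, 48, 96.
Compute 6^d (mod 97) for the divisors d until we hit 1:
6^1 ≡ 6
6^2 ≡ 36
6^3 ≡ 22
6^4 ≡ 35
6^6 ≡ 96
6^8 ≡ 61
6^12 ≡ 1
Thus |⟨6⟩| = ord(6) = 12.
The index is φ(97) / ord(6) = 96 / 12 = 8.

8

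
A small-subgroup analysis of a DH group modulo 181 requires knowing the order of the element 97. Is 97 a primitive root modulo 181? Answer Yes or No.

Yes

φ(181) = 181 − 1 = 180 = 2^2 · 3^2 · 5.
97 is a primitive root mod 181 iff 97^(φ(181)/q) ≢ 1 for every prime q | φ(181), i.e. q ∈ {2, 3, 5}.
97^90 ≡ 180 (mod 181)  [q = 2: ≢ 1 ✓]
97^60 ≡ 48 (mod 181)  [q = 3: ≢ 1 ✓]
97^36 ≡ 125 (mod 181)  [q = 5: ≢ 1 ✓]
All checks pass, so 97 has order 180 and is a primitive root modulo 181.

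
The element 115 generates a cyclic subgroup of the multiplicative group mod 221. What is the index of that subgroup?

16

By Lagrange's theorem, ord_221(115) divides φ(221) = φ(13·17) = (13−1)·(17−1) = 12·16 = 192 = 2^6 · 3.
Divisors of 192: 1, 2, 3, 4, 6, 8, 12, 16, 24, 32, 48, 64, 96, 192.
Evaluate successive powers at the divisors of 192:
115^1 ≡ 115 (mod 221)
115^2 ≡ 186 (mod 221)
115^3 ≡ 174 (mod 221)
115^4 ≡ 120 (mod 221)
115^6 ≡ 220 (mod 221)
115^8 ≡ 35 (mod 221)
115^12 ≡ 1 (mod 221) ✓
So ord_221(115) = 12, hence |⟨115⟩| = 12.
Index = |(Z/221Z)^×| / |⟨115⟩| = 192 / 12 = 16.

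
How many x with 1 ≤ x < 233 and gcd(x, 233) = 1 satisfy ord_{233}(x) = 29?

φ(233) = 233 − 1 = 232 = 2^3 · 29.
In a cyclic group of order 232, there are φ(d) elements of order d for each divisor d of 232, and zero for non-divisors.
29 | 232, and φ(29) = 29 − 1 = 28.

28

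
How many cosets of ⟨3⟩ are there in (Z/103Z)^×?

ord(3) | φ(103) = 103 − 1 = 102 = 2 · 3 · 17.
Divisors of 102: 1, 2, 3, 6, 17, 34, 51, 102.
Compute 3^d (mod 103) for the divisors d until we hit 1:
3^1 ≡ 3
3^2 ≡ 9
3^3 ≡ 27
3^6 ≡ 8
3^17 ≡ 102
3^34 ≡ 1
So ord_103(3) = 34, hence |⟨3⟩| = 34.
[(Z/103Z)^× : ⟨3⟩] = 102/34 = 3.

3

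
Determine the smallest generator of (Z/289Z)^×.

3

φ(289) = φ(17^2) = 17·(17−1) = 272 = 2^4 · 17.
Test candidates g = 2, 3, … against the prime factors q ∈ {2, 17} of φ(289): g is a generator iff g^(272/q) ≢ 1 for every such q.
g = 2: 2^136 ≡ 1 — hits 1, so not a primitive root.
g = 3: 3^136 ≡ 288; 3^16 ≡ 171 — none is 1, so 3 is a primitive root.
The smallest primitive root modulo 289 is 3.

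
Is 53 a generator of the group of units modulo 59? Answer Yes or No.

No

φ(59) = 59 − 1 = 58 = 2 · 29.
It suffices to check that the order of 53 is not a proper divisor of 58: compute 53^(58/q) for q ∈ {2, 29}.
53^29 ≡ 1 (mod 59)  [q = 2: ≡ 1 ✗]
53^2 ≡ 36 (mod 59)  [q = 29: ≢ 1 ✓]
53^29 ≡ 1 shows ord(53) | 29, strictly less than φ(59); not a primitive root.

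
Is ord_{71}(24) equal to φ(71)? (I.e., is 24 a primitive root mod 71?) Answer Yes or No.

No

φ(71) = 71 − 1 = 70 = 2 · 5 · 7.
It suffices to check that the order of 24 is not a proper divisor of 70: compute 24^(70/q) for q ∈ {2, 5, 7}.
24^35 ≡ 1 (mod 71)  [q = 2: ≡ 1 ✗]
24^14 ≡ 25 (mod 71)  [q = 5: ≢ 1 ✓]
24^10 ≡ 37 (mod 71)  [q = 7: ≢ 1 ✓]
The check at q = 2 fails, so 24 generates a proper subgroup.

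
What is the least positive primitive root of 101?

φ(101) = 101 − 1 = 100 = 2^2 · 5^2.
g is a primitive root iff g^(100/q) ≢ 1 (mod 101) for each prime q ∈ {2, 5}.
g = 2: 2^50 ≡ 100; 2^20 ≡ 95 — none is 1, so 2 is a primitive root.
So 2 is the smallest generator of (Z/101Z)^×.

2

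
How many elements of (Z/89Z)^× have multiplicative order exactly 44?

20

φ(89) = 89 − 1 = 88 = 2^3 · 11.
Since (Z/89Z)^× is cyclic of order 88, the number of elements of order d is φ(d) when d | 88 and 0 otherwise.
44 = 2^2 · 11 divides 88, and φ(44) = 20.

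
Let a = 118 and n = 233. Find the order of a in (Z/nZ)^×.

232

The order of 118 must divide φ(233) = 233 − 1 = 232 = 2^3 · 29.
Divisors of 232: 1, 2, 4, 8, 29, 58, 116, 232.
Compute 118^d (mod 233) for the divisors d until we hit 1:
118^1 ≡ 118
118^2 ≡ 177
118^4 ≡ 107
118^8 ≡ 32
118^29 ≡ 221
118^58 ≡ 144
118^116 ≡ 232
118^232 ≡ 1
So ord_233(118) = 232.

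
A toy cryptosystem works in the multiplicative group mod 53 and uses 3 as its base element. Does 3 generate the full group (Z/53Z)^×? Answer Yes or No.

Yes

φ(53) = 53 − 1 = 52 = 2^2 · 13.
Test 3^(52/q) mod 53 for each prime factor q of 52:
3^26 ≡ 52 (mod 53)  [q = 2: ≢ 1 ✓]
3^4 ≡ 28 (mod 53)  [q = 13: ≢ 1 ✓]
All checks pass, so 3 has order 52 and is a primitive root modulo 53.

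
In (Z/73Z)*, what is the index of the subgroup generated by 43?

3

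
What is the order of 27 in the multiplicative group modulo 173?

172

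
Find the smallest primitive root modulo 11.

2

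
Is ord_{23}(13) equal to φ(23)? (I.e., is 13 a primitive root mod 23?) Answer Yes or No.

φ(23) = 23 − 1 = 22 = 2 · 11.
Test 13^(22/q) mod 23 for each prime factor q of 22:
13^11 ≡ 1 (mod 23)  [q = 2: ≡ 1 ✗]
13^2 ≡ 8 (mod 23)  [q = 11: ≢ 1 ✓]
13^11 ≡ 1 shows ord(13) | 11, strictly less than φ(23); not a primitive root.

No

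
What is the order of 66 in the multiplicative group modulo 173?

172

The order of 66 must divide φ(173) = 173 − 1 = 172 = 2^2 · 43.
Divisors of 172: 1, 2, 4, 43, 86, 172.
Test each divisor d:
66^1 ≡ 66
66^2 ≡ 31
66^4 ≡ 96
66^43 ≡ 93
66^86 ≡ 172
66^172 ≡ 1
Hence ord(66) = 172.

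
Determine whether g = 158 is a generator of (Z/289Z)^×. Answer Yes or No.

No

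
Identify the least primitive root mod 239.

7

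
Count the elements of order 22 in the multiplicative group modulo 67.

φ(67) = 67 − 1 = 66 = 2 · 3 · 11.
In a cyclic group of order 66, there are φ(d) elements of order d for each divisor d of 66, and zero for non-divisors.
22 = 2 · 11 divides 66, and φ(22) = 10.

10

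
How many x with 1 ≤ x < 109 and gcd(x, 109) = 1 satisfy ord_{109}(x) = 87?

φ(109) = 109 − 1 = 108 = 2^2 · 3^3.
Since (Z/109Z)^× is cyclic of order 108, the number of elements of order d is φ(d) when d | 108 and 0 otherwise.
Since 87 ∤ 108, the count is 0.

0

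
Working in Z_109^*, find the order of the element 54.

Since 54 ∈ (Z/109Z)^×, its order divides φ(109) = 109 − 1 = 108 = 2^2 · 3^3.
Divisors of 108: 1, 2, 3, 4, 6, 9, 12, 18, 27, 36, 54, 108.
Check 54^d mod 109 for each divisor in increasing order:
54^1 ≡ 54
54^2 ≡ 82
54^3 ≡ 68
54^4 ≡ 75
54^6 ≡ 46
54^9 ≡ 76
54^12 ≡ 45
54^18 ≡ 108
54^27 ≡ 33
54^36 ≡ 1
Hence ord(54) = 36.

36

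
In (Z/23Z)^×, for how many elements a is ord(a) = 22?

φ(23) = 23 − 1 = 22 = 2 · 11.
Since (Z/23Z)^× is cyclic of order 22, the number of elements of order d is φ(d) when d | 22 and 0 otherwise.
22 = 2 · 11 divides 22, and φ(22) = 10.

10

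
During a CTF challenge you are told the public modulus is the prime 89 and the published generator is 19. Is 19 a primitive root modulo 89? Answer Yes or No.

Yes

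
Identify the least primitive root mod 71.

φ(71) = 71 − 1 = 70 = 2 · 5 · 7.
g is a primitive root iff g^(70/q) ≢ 1 (mod 71) for each prime q ∈ {2, 5, 7}.
g = 2: 2^35 ≡ 1 — hits 1, so not a primitive root.
g = 3: 3^35 ≡ 1 — hits 1, so not a primitive root.
g = 4: 4^35 ≡ 1 — hits 1, so not a primitive root.
g = 5: 5^35 ≡ 1 — hits 1, so not a primitive root.
g = 6: 6^35 ≡ 1 — hits 1, so not a primitive root.
g = 7: 7^35 ≡ 70; 7^14 ≡ 54; 7^10 ≡ 45 — none is 1, so 7 is a primitive root.
So 7 is the smallest generator of (Z/71Z)^×.

7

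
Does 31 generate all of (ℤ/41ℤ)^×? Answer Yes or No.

φ(41) = 41 − 1 = 40 = 2^3 · 5.
Test 31^(40/q) mod 41 for each prime factor q of 40:
31^20 ≡ 1 (mod 41)  [q = 2: ≡ 1 ✗]
31^8 ≡ 16 (mod 41)  [q = 5: ≢ 1 ✓]
The check at q = 2 fails, so 31 generates a proper subgroup.

No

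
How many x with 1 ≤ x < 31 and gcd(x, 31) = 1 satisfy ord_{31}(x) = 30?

8

φ(31) = 31 − 1 = 30 = 2 · 3 · 5.
In a cyclic group of order 30, there are φ(d) elements of order d for each divisor d of 30, and zero for non-divisors.
30 = 2 · 3 · 5 divides 30, and φ(30) = 8.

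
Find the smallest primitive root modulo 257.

3

φ(257) = 257 − 1 = 256 = 2^8.
Test candidates g = 2, 3, … against the prime factors q ∈ {2} of φ(257): g is a generator iff g^(256/q) ≢ 1 for every such q.
g = 2: 2^128 ≡ 1 — hits 1, so not a primitive root.
g = 3: 3^128 ≡ 256 — none is 1, so 3 is a primitive root.
Hence the least primitive root of 257 is 3.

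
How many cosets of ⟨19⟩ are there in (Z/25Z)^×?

2

The order of 19 must divide φ(25) = φ(5^2) = 5·(5−1) = 20 = 2^2 · 5.
Divisors of 20: 1, 2, 4, 5, 10, 20.
Evaluate successive powers at the divisors of 20:
19^1 ≡ 19 (mod 25)
19^2 ≡ 11 (mod 25)
19^4 ≡ 21 (mod 25)
19^5 ≡ 24 (mod 25)
19^10 ≡ 1 (mod 25) ✓
The order of 19 is 10, so the subgroup it generates has 10 elements.
[(Z/25Z)^× : ⟨19⟩] = 20/10 = 2.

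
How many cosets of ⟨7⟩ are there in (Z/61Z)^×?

The order of 7 must divide φ(61) = 61 − 1 = 60 = 2^2 · 3 · 5.
Divisors of 60: 1, 2, 3, 4, 5, 6, 10, 12, 15, 20, 30, 60.
Test each divisor d:
7^1 ≡ 7
7^2 ≡ 49
7^3 ≡ 38
7^4 ≡ 22
7^5 ≡ 32
7^6 ≡ 41
7^10 ≡ 48
7^12 ≡ 34
7^15 ≡ 11
7^20 ≡ 47
7^30 ≡ 60
7^60 ≡ 1
So ord_61(7) = 60, hence |⟨7⟩| = 60.
[(Z/61Z)^× : ⟨7⟩] = 60/60 = 1.

1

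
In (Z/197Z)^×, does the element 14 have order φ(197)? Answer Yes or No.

No

φ(197) = 197 − 1 = 196 = 2^2 · 7^2.
Test 14^(196/q) mod 197 for each prime factor q of 196:
14^98 ≡ 196 (mod 197)  [q = 2: ≢ 1 ✓]
14^28 ≡ 1 (mod 197)  [q = 7: ≡ 1 ✗]
14^28 ≡ 1 shows ord(14) | 28, strictly less than φ(197); not a primitive root.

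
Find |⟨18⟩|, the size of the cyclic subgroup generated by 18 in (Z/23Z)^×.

11

By Lagrange's theorem, ord_23(18) divides φ(23) = 23 − 1 = 22 = 2 · 11.
Divisors of 22: 1, 2, 11, 22.
Compute 18^d (mod 23) for the divisors d until we hit 1:
18^1 ≡ 18
18^2 ≡ 2
18^11 ≡ 1
Hence ord(18) = 11.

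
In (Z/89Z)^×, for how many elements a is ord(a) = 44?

20

φ(89) = 89 − 1 = 88 = 2^3 · 11.
Since (Z/89Z)^× is cyclic of order 88, the number of elements of order d is φ(d) when d | 88 and 0 otherwise.
44 = 2^2 · 11 divides 88, and φ(44) = 20.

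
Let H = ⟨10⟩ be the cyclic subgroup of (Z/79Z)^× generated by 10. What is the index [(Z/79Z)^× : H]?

Since 10 ∈ (Z/79Z)^×, its order divides φ(79) = 79 − 1 = 78 = 2 · 3 · 13.
Divisors of 78: 1, 2, 3, 6, 13, 26, 39, 78.
Compute 10^d (mod 79) for the divisors d until we hit 1:
10^1 ≡ 10 (mod 79)
10^2 ≡ 21 (mod 79)
10^3 ≡ 52 (mod 79)
10^6 ≡ 18 (mod 79)
10^13 ≡ 1 (mod 79) ✓
The order of 10 is 13, so the subgroup it generates has 13 elements.
The index is φ(79) / ord(10) = 78 / 13 = 6.

6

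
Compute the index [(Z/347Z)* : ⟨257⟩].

Since 257 ∈ (Z/347Z)^×, its order divides φ(347) = 347 − 1 = 346 = 2 · 173.
Divisors of 346: 1, 2, 173, 346.
Check 257^d mod 347 for each divisor in increasing order:
257^1 ≡ 257 (mod 347)
257^2 ≡ 119 (mod 347)
257^173 ≡ 346 (mod 347)
257^346 ≡ 1 (mod 347) ✓
So ord_347(257) = 346, hence |⟨257⟩| = 346.
The index is φ(347) / ord(257) = 346 / 346 = 1.

1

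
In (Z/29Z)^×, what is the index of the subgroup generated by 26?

1

By Lagrange's theorem, ord_29(26) divides φ(29) = 29 − 1 = 28 = 2^2 · 7.
Divisors of 28: 1, 2, 4, 7, 14, 28.
Evaluate successive powers at the divisors of 28:
26^1 ≡ 26
26^2 ≡ 9
26^4 ≡ 23
26^7 ≡ 17
26^14 ≡ 28
26^28 ≡ 1
Thus |⟨26⟩| = ord(26) = 28.
[(Z/29Z)^× : ⟨26⟩] = 28/28 = 1.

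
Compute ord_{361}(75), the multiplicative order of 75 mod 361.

By Lagrange's theorem, ord_361(75) divides φ(361) = φ(19^2) = 19·(19−1) = 342 = 2 · 3^2 · 19.
Divisors of 342: 1, 2, 3, 6, 9, 18, 19, 38, 57, 114, 171, 342.
Compute 75^d (mod 361) for the divisors d until we hit 1:
75^1 ≡ 75
75^2 ≡ 210
75^3 ≡ 227
75^6 ≡ 267
75^9 ≡ 322
75^18 ≡ 77
75^19 ≡ 360
75^38 ≡ 1
So ord_361(75) = 38.

38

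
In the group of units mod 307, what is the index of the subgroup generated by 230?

3

ord(230) | φ(307) = 307 − 1 = 306 = 2 · 3^2 · 17.
Divisors of 306: 1, 2, 3, 6, 9, 17, 18, 34, 51, 102, 153, 306.
Compute 230^d (mod 307) for the divisors d until we hit 1:
230^1 ≡ 230 (mod 307)
230^2 ≡ 96 (mod 307)
230^3 ≡ 283 (mod 307)
230^6 ≡ 269 (mod 307)
230^9 ≡ 298 (mod 307)
230^17 ≡ 290 (mod 307)
230^18 ≡ 81 (mod 307)
230^34 ≡ 289 (mod 307)
230^51 ≡ 306 (mod 307)
230^102 ≡ 1 (mod 307) ✓
Thus |⟨230⟩| = ord(230) = 102.
[(Z/307Z)^× : ⟨230⟩] = 306/102 = 3.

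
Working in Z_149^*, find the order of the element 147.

148

ord(147) | φ(149) = 149 − 1 = 148 = 2^2 · 37.
Divisors of 148: 1, 2, 4, 37, 74, 148.
Check 147^d mod 149 for each divisor in increasing order:
147^1 ≡ 147 (mod 149)
147^2 ≡ 4 (mod 149)
147^4 ≡ 16 (mod 149)
147^37 ≡ 44 (mod 149)
147^74 ≡ 148 (mod 149)
147^148 ≡ 1 (mod 149) ✓
Therefore the multiplicative order of 147 modulo 149 is 148.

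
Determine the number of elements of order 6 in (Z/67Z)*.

φ(67) = 67 − 1 = 66 = 2 · 3 · 11.
Since (Z/67Z)^× is cyclic of order 66, the number of elements of order d is φ(d) when d | 66 and 0 otherwise.
6 = 2 · 3 divides 66, and φ(6) = 2.

2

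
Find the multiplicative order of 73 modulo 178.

22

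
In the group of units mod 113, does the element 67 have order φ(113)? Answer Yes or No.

Yes

φ(113) = 113 − 1 = 112 = 2^4 · 7.
Test 67^(112/q) mod 113 for each prime factor q of 112:
67^56 ≡ 112 (mod 113)  [q = 2: ≢ 1 ✓]
67^16 ≡ 106 (mod 113)  [q = 7: ≢ 1 ✓]
None equal 1, so ord_113(67) = 112: 67 is a primitive root.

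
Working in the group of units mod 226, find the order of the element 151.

Since 151 ∈ (Z/226Z)^×, its order divides φ(226) = φ(2)·φ(113) = 1·112 = 112 = 2^4 · 7.
Divisors of 112: 1, 2, 4, 7, 8, 14, 16, 28, 56, 112.
Test each divisor d:
151^1 ≡ 151 (mod 226)
151^2 ≡ 201 (mod 226)
151^4 ≡ 173 (mod 226)
151^7 ≡ 65 (mod 226)
151^8 ≡ 97 (mod 226)
151^14 ≡ 157 (mod 226)
151^16 ≡ 143 (mod 226)
151^28 ≡ 15 (mod 226)
151^56 ≡ 225 (mod 226)
151^112 ≡ 1 (mod 226) ✓
So ord_226(151) = 112.

112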